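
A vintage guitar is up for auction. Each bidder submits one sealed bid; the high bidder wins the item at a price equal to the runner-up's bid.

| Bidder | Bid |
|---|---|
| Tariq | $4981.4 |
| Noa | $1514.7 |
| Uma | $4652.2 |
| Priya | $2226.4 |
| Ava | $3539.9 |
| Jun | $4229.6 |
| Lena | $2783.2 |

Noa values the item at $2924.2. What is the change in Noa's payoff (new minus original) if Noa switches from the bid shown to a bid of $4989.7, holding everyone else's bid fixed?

The highest bid among the other bidders is $4981.4; Noa's bid doesn't change that.
Original bid $1514.7: Noa is not highest (top rival bid is $4981.4); payoff $0.
Alternative bid $4989.7: Noa is highest, pays the top rival bid $4981.4; payoff $2924.2 − $4981.4 = −$2057.2.
Change in payoff = −$2057.2 − ($0) = −$2057.2.

−$2057.2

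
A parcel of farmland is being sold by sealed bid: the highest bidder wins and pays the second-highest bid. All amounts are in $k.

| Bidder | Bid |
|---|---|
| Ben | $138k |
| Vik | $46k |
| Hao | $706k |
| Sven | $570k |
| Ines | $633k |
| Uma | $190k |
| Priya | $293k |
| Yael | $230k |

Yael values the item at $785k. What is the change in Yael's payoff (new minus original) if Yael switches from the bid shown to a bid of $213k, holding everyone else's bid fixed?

The highest bid among the other bidders is $706k; Yael's bid doesn't change that.
Original bid $230k: Yael is not highest (top rival bid is $706k); payoff $0k.
Alternative bid $213k: Yael is not highest (top rival bid is $706k); payoff $0k.
Change in payoff = $0k − ($0k) = $0k.

$0k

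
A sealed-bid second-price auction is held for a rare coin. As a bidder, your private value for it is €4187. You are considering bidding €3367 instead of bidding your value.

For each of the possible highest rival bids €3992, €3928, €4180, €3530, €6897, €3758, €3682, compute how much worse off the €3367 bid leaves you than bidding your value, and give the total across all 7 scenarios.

The deviation costs you only when the competing bid falls strictly between €3367 and €4187; elsewhere both bids give the same outcome.
€3992: truthful payoff €195, deviation payoff €0 → loss €195.
€3928: truthful payoff €259, deviation payoff €0 → loss €259.
€4180: truthful payoff €7, deviation payoff €0 → loss €7.
€3530: truthful payoff €657, deviation payoff €0 → loss €657.
€6897: outcomes coincide → loss €0.
€3758: truthful payoff €429, deviation payoff €0 → loss €429.
€3682: truthful payoff €505, deviation payoff €0 → loss €505.
Total loss = €195 + €259 + €7 + €657 + €429 + €505 = €2052.

€2052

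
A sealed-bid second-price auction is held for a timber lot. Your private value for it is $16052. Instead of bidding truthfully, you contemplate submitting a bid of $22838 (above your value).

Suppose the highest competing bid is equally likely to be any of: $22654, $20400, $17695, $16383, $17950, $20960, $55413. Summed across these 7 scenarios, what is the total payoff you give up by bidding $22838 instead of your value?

$19730

The deviation costs you only when the competing bid falls strictly between $16052 and $22838; elsewhere both bids give the same outcome.
$22654: truthful payoff $0, deviation payoff −$6602 → loss $6602.
$20400: truthful payoff $0, deviation payoff −$4348 → loss $4348.
$17695: truthful payoff $0, deviation payoff −$1643 → loss $1643.
$16383: truthful payoff $0, deviation payoff −$331 → loss $331.
$17950: truthful payoff $0, deviation payoff −$1898 → loss $1898.
$20960: truthful payoff $0, deviation payoff −$4908 → loss $4908.
$55413: outcomes coincide → loss $0.
Total loss = $6602 + $4348 + $1643 + $331 + $1898 + $4908 = $19730.
Because the price is fixed by the runner-up's bid, deviating from your value can only change a good outcome into a bad one — never the reverse.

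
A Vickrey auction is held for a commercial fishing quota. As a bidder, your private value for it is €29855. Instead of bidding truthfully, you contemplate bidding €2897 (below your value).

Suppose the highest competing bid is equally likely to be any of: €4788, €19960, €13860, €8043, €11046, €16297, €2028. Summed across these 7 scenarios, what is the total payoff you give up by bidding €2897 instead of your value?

The deviation costs you only when the competing bid falls strictly between €2897 and €29855; elsewhere both bids give the same outcome.
€4788: truthful payoff €25067, deviation payoff €0 → loss €25067.
€19960: truthful payoff €9895, deviation payoff €0 → loss €9895.
€13860: truthful payoff €15995, deviation payoff €0 → loss €15995.
€8043: truthful payoff €21812, deviation payoff €0 → loss €21812.
€11046: truthful payoff €18809, deviation payoff €0 → loss €18809.
€16297: truthful payoff €13558, deviation payoff €0 → loss €13558.
€2028: outcomes coincide → loss €0.
Total loss = €25067 + €9895 + €15995 + €21812 + €18809 + €13558 = €105136.

€105136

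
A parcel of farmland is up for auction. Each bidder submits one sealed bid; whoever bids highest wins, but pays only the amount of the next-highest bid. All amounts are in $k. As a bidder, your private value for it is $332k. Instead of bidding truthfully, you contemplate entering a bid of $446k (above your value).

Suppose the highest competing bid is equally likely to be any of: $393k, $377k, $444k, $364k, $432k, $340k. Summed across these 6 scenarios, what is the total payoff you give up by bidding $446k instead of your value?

$358k

The deviation costs you only when the competing bid falls strictly between $332k and $446k; elsewhere both bids give the same outcome.
$393k: truthful payoff $0k, deviation payoff −$61k → loss $61k.
$377k: truthful payoff $0k, deviation payoff −$45k → loss $45k.
$444k: truthful payoff $0k, deviation payoff −$112k → loss $112k.
$364k: truthful payoff $0k, deviation payoff −$32k → loss $32k.
$432k: truthful payoff $0k, deviation payoff −$100k → loss $100k.
$340k: truthful payoff $0k, deviation payoff −$8k → loss $8k.
Total loss = $61k + $45k + $112k + $32k + $100k + $8k = $358k.
Truthful bidding weakly dominates here: raising your bid can only win items priced above your value, and lowering it can only forfeit items priced below.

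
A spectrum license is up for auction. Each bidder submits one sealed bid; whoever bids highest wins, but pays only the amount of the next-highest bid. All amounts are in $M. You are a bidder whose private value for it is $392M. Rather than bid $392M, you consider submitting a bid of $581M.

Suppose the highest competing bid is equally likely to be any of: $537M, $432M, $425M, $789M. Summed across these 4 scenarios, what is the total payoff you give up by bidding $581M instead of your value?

$218M

The deviation costs you only when the competing bid falls strictly between $392M and $581M; elsewhere both bids give the same outcome.
$537M: truthful payoff $0M, deviation payoff −$145M → loss $145M.
$432M: truthful payoff $0M, deviation payoff −$40M → loss $40M.
$425M: truthful payoff $0M, deviation payoff −$33M → loss $33M.
$789M: outcomes coincide → loss $0M.
Total loss = $145M + $40M + $33M = $218M.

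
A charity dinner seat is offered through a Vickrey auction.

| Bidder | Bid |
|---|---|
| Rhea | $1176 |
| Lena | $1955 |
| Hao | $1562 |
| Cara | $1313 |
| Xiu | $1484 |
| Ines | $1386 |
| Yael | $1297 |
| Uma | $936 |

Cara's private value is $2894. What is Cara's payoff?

Highest bid: Lena at $1955, so Lena wins.
Second-highest bid: Hao at $1562 — that is the price the winner pays.
Cara did not win, so Cara pays nothing and receives nothing: payoff $0.

$0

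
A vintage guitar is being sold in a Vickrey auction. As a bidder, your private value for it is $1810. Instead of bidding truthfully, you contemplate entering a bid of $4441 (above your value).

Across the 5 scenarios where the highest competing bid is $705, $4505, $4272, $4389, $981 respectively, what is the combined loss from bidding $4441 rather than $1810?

$5041

The deviation costs you only when the competing bid falls strictly between $1810 and $4441; elsewhere both bids give the same outcome.
$705: outcomes coincide → loss $0.
$4505: outcomes coincide → loss $0.
$4272: truthful payoff $0, deviation payoff −$2462 → loss $2462.
$4389: truthful payoff $0, deviation payoff −$2579 → loss $2579.
$981: outcomes coincide → loss $0.
Total loss = $2462 + $2579 = $5041.
Because the price is fixed by the runner-up's bid, deviating from your value can only change a good outcome into a bad one — never the reverse.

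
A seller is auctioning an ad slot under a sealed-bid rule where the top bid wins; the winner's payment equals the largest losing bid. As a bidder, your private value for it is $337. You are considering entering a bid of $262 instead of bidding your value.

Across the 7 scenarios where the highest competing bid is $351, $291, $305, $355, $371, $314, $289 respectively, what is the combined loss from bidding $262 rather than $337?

$149

The deviation costs you only when the competing bid falls strictly between $262 and $337; elsewhere both bids give the same outcome.
$351: outcomes coincide → loss $0.
$291: truthful payoff $46, deviation payoff $0 → loss $46.
$305: truthful payoff $32, deviation payoff $0 → loss $32.
$355: outcomes coincide → loss $0.
$371: outcomes coincide → loss $0.
$314: truthful payoff $23, deviation payoff $0 → loss $23.
$289: truthful payoff $48, deviation payoff $0 → loss $48.
Total loss = $46 + $32 + $23 + $48 = $149.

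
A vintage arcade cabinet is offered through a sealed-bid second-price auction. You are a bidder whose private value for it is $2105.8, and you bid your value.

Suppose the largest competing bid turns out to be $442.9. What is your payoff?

Your bid $2105.8 exceeds the highest competing bid $442.9, so you win.
In a second-price auction the winner pays the second-highest bid, $442.9.
Payoff = value − price = $2105.8 − $442.9 = $1662.9.

$1662.9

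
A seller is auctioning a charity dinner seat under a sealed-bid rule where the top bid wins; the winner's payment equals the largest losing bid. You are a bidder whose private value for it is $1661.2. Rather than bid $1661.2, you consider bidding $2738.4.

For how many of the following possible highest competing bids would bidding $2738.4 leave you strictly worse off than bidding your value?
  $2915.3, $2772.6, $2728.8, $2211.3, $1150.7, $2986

2

The deviation hurts exactly when the highest competing bid lies strictly between $1661.2 and $2738.4 — overbidding then wins at a price above your value.
$2915.3: above both → same outcome either way.
$2772.6: above both → same outcome either way.
$2728.8: inside the interval → strictly worse (loss $1067.6).
$2211.3: inside the interval → strictly worse (loss $550.1).
$1150.7: below both → same outcome either way.
$2986: above both → same outcome either way.
Count: 2.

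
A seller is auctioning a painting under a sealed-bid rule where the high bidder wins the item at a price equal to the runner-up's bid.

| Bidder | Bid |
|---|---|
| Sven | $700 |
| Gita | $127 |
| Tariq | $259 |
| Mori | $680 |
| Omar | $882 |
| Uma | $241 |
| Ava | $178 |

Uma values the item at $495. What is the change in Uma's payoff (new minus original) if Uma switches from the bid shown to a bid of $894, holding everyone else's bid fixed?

The highest bid among the other bidders is $882; Uma's bid doesn't change that.
Original bid $241: Uma is not highest (top rival bid is $882); payoff $0.
Alternative bid $894: Uma is highest, pays the top rival bid $882; payoff $495 − $882 = −$387.
Change in payoff = −$387 − ($0) = −$387.

−$387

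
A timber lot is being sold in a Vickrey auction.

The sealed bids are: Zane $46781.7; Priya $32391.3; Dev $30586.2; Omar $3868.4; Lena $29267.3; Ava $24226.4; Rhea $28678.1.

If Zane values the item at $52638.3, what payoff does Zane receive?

$20247

Highest bid: Zane at $46781.7, so Zane wins.
Second-highest bid: Priya at $32391.3 — that is the price the winner pays.
Zane's payoff = value − price = $52638.3 − $32391.3 = $20247.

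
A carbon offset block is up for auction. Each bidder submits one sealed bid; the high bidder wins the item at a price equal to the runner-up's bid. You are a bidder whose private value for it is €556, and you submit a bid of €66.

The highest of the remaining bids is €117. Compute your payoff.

€0

Your bid €66 is below the highest competing bid €117, so you lose.
A losing bidder pays nothing and receives nothing: payoff = €0.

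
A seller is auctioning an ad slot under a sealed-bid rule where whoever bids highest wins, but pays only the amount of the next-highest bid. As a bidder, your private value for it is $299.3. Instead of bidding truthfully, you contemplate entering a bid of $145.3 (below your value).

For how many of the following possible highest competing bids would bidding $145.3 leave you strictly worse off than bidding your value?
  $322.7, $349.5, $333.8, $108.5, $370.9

0

The deviation hurts exactly when the highest competing bid lies strictly between $145.3 and $299.3 — underbidding then forfeits a profitable win.
$322.7: above both → same outcome either way.
$349.5: above both → same outcome either way.
$333.8: above both → same outcome either way.
$108.5: below both → same outcome either way.
$370.9: above both → same outcome either way.
Count: 0.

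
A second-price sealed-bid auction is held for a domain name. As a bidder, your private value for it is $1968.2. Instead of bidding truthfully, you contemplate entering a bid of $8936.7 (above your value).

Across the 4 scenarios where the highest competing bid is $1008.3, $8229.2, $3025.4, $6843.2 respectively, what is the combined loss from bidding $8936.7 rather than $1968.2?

The deviation costs you only when the competing bid falls strictly between $1968.2 and $8936.7; elsewhere both bids give the same outcome.
$1008.3: outcomes coincide → loss $0.
$8229.2: truthful payoff $0, deviation payoff −$6261 → loss $6261.
$3025.4: truthful payoff $0, deviation payoff −$1057.2 → loss $1057.2.
$6843.2: truthful payoff $0, deviation payoff −$4875 → loss $4875.
Total loss = $6261 + $1057.2 + $4875 = $12193.2.

$12193.2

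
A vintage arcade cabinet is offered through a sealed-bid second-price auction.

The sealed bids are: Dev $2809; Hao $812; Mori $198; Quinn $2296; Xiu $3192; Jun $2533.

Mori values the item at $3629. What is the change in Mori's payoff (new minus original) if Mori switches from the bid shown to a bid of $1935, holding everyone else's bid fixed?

$0

The highest bid among the other bidders is $3192; Mori's bid doesn't change that.
Original bid $198: Mori is not highest (top rival bid is $3192); payoff $0.
Alternative bid $1935: Mori is not highest (top rival bid is $3192); payoff $0.
Change in payoff = $0 − ($0) = $0.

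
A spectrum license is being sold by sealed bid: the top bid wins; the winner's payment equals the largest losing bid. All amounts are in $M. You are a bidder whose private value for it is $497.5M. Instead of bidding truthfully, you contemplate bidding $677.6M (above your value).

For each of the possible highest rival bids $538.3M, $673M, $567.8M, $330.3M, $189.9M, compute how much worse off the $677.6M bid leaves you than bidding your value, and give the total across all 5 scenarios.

The deviation costs you only when the competing bid falls strictly between $497.5M and $677.6M; elsewhere both bids give the same outcome.
$538.3M: truthful payoff $0M, deviation payoff −$40.8M → loss $40.8M.
$673M: truthful payoff $0M, deviation payoff −$175.5M → loss $175.5M.
$567.8M: truthful payoff $0M, deviation payoff −$70.3M → loss $70.3M.
$330.3M: outcomes coincide → loss $0M.
$189.9M: outcomes coincide → loss $0M.
Total loss = $40.8M + $175.5M + $70.3M = $286.6M.

$286.6M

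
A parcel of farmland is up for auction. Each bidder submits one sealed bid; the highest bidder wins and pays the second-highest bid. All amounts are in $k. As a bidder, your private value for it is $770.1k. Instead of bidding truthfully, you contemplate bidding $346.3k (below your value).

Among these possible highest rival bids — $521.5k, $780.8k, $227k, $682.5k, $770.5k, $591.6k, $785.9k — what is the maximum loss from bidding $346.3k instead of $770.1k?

$248.6k

$521.5k: truthful gives $248.6k, deviation gives $0k → loss $248.6k.
$780.8k: same outcome either way → loss $0k.
$227k: same outcome either way → loss $0k.
$682.5k: truthful gives $87.6k, deviation gives $0k → loss $87.6k.
$770.5k: same outcome either way → loss $0k.
$591.6k: truthful gives $178.5k, deviation gives $0k → loss $178.5k.
$785.9k: same outcome either way → loss $0k.
Maximum loss: $248.6k.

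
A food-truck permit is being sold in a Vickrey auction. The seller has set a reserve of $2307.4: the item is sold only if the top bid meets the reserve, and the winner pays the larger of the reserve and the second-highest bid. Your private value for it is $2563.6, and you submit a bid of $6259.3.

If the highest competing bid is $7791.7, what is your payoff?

$0

Your bid $6259.3 is below the highest competing bid $7791.7, so you lose. Payoff $0.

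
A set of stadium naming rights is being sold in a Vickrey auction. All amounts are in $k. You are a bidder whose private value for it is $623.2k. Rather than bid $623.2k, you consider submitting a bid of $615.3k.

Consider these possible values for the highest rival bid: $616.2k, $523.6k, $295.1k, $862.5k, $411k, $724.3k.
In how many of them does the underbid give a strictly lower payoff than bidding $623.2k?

1

The deviation hurts exactly when the highest competing bid lies strictly between $615.3k and $623.2k — underbidding then forfeits a profitable win.
$616.2k: inside the interval → strictly worse (loss $7k).
$523.6k: below both → same outcome either way.
$295.1k: below both → same outcome either way.
$862.5k: above both → same outcome either way.
$411k: below both → same outcome either way.
$724.3k: above both → same outcome either way.
Count: 1.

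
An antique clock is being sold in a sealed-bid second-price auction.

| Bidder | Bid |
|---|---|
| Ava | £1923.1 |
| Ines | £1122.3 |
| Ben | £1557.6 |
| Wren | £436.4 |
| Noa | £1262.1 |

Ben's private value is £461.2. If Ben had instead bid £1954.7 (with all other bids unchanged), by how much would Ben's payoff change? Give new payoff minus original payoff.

−£1461.9

The highest bid among the other bidders is £1923.1; Ben's bid doesn't change that.
Original bid £1557.6: Ben is not highest (top rival bid is £1923.1); payoff £0.
Alternative bid £1954.7: Ben is highest, pays the top rival bid £1923.1; payoff £461.2 − £1923.1 = −£1461.9.
Change in payoff = −£1461.9 − (£0) = −£1461.9.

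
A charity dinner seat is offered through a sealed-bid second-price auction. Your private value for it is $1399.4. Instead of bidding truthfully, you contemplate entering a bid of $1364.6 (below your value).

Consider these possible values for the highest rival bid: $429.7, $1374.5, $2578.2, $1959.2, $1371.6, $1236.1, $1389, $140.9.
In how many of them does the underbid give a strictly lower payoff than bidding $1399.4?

The deviation hurts exactly when the highest competing bid lies strictly between $1364.6 and $1399.4 — underbidding then forfeits a profitable win.
$429.7: below both → same outcome either way.
$1374.5: inside the interval → strictly worse (loss $24.9).
$2578.2: above both → same outcome either way.
$1959.2: above both → same outcome either way.
$1371.6: inside the interval → strictly worse (loss $27.8).
$1236.1: below both → same outcome either way.
$1389: inside the interval → strictly worse (loss $10.4).
$140.9: below both → same outcome either way.
Count: 3.

3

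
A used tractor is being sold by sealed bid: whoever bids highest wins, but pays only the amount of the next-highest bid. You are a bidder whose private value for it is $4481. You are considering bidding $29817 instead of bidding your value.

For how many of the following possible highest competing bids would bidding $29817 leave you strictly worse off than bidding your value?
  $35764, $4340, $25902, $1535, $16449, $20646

The deviation hurts exactly when the highest competing bid lies strictly between $4481 and $29817 — overbidding then wins at a price above your value.
$35764: above both → same outcome either way.
$4340: below both → same outcome either way.
$25902: inside the interval → strictly worse (loss $21421).
$1535: below both → same outcome either way.
$16449: inside the interval → strictly worse (loss $11968).
$20646: inside the interval → strictly worse (loss $16165).
Count: 3.

3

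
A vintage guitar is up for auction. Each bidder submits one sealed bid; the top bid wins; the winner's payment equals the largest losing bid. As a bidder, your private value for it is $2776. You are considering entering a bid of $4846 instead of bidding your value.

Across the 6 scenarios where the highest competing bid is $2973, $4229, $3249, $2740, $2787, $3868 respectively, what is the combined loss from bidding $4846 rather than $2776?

$3226

The deviation costs you only when the competing bid falls strictly between $2776 and $4846; elsewhere both bids give the same outcome.
$2973: truthful payoff $0, deviation payoff −$197 → loss $197.
$4229: truthful payoff $0, deviation payoff −$1453 → loss $1453.
$3249: truthful payoff $0, deviation payoff −$473 → loss $473.
$2740: outcomes coincide → loss $0.
$2787: truthful payoff $0, deviation payoff −$11 → loss $11.
$3868: truthful payoff $0, deviation payoff −$1092 → loss $1092.
Total loss = $197 + $1453 + $473 + $11 + $1092 = $3226.
Truthful bidding weakly dominates here: raising your bid can only win items priced above your value, and lowering it can only forfeit items priced below.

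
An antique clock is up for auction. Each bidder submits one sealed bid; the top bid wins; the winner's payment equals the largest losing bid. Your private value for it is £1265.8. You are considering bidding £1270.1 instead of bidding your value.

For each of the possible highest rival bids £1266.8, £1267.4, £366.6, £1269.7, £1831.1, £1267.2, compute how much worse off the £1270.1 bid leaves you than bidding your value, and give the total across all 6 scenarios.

£7.9

The deviation costs you only when the competing bid falls strictly between £1265.8 and £1270.1; elsewhere both bids give the same outcome.
£1266.8: truthful payoff £0, deviation payoff −£1 → loss £1.
£1267.4: truthful payoff £0, deviation payoff −£1.6 → loss £1.6.
£366.6: outcomes coincide → loss £0.
£1269.7: truthful payoff £0, deviation payoff −£3.9 → loss £3.9.
£1831.1: outcomes coincide → loss £0.
£1267.2: truthful payoff £0, deviation payoff −£1.4 → loss £1.4.
Total loss = £1 + £1.6 + £3.9 + £1.4 = £7.9.
Truthful bidding weakly dominates here: raising your bid can only win items priced above your value, and lowering it can only forfeit items priced below.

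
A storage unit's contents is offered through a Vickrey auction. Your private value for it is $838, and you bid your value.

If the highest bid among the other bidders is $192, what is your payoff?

Your bid $838 exceeds the highest competing bid $192, so you win.
In a second-price auction the winner pays the second-highest bid, $192.
Payoff = value − price = $838 − $192 = $646.

$646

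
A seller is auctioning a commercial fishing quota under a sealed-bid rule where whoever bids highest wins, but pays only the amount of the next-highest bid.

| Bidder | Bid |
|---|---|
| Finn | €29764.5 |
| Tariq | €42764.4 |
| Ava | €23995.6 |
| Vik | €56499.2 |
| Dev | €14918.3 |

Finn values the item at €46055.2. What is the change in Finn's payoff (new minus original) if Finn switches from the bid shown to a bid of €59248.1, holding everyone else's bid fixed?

−€10444

The highest bid among the other bidders is €56499.2; Finn's bid doesn't change that.
Original bid €29764.5: Finn is not highest (top rival bid is €56499.2); payoff €0.
Alternative bid €59248.1: Finn is highest, pays the top rival bid €56499.2; payoff €46055.2 − €56499.2 = −€10444.
Change in payoff = −€10444 − (€0) = −€10444.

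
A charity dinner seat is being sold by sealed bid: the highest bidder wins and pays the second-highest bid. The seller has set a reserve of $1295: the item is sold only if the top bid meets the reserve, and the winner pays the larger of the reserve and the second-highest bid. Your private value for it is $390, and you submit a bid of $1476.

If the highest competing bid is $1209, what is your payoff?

−$905

Your bid $1476 is the highest and exceeds the reserve.
Price = max(second-highest bid, reserve) = max($1209, $1295) = $1295.
Payoff = $390 − $1295 = −$905.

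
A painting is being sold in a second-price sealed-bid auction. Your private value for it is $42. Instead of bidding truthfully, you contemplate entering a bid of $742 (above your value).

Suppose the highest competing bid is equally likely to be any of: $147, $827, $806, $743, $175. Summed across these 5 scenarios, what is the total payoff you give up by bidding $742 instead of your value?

The deviation costs you only when the competing bid falls strictly between $42 and $742; elsewhere both bids give the same outcome.
$147: truthful payoff $0, deviation payoff −$105 → loss $105.
$827: outcomes coincide → loss $0.
$806: outcomes coincide → loss $0.
$743: outcomes coincide → loss $0.
$175: truthful payoff $0, deviation payoff −$133 → loss $133.
Total loss = $105 + $133 = $238.
Because the price is fixed by the runner-up's bid, deviating from your value can only change a good outcome into a bad one — never the reverse.

$238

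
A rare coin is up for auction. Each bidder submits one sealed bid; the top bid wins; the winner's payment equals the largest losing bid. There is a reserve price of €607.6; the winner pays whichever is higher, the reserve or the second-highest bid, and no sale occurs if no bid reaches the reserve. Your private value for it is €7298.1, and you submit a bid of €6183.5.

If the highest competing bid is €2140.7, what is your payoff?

Your bid €6183.5 is the highest and exceeds the reserve.
Price = max(second-highest bid, reserve) = max(€2140.7, €607.6) = €2140.7.
Payoff = €7298.1 − €2140.7 = €5157.4.

€5157.4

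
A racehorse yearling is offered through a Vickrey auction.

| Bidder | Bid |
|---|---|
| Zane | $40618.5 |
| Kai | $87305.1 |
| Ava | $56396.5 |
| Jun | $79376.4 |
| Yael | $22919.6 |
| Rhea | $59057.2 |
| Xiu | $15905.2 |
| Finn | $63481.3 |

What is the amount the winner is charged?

$79376.4

Highest bid: Kai at $87305.1, so Kai wins.
Second-highest bid: Jun at $79376.4 — that is the price the winner pays.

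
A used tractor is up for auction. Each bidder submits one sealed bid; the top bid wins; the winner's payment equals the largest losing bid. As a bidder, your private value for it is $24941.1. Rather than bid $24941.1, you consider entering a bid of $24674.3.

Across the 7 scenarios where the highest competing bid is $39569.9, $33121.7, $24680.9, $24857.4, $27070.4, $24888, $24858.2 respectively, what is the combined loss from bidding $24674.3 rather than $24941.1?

The deviation costs you only when the competing bid falls strictly between $24674.3 and $24941.1; elsewhere both bids give the same outcome.
$39569.9: outcomes coincide → loss $0.
$33121.7: outcomes coincide → loss $0.
$24680.9: truthful payoff $260.2, deviation payoff $0 → loss $260.2.
$24857.4: truthful payoff $83.7, deviation payoff $0 → loss $83.7.
$27070.4: outcomes coincide → loss $0.
$24888: truthful payoff $53.1, deviation payoff $0 → loss $53.1.
$24858.2: truthful payoff $82.9, deviation payoff $0 → loss $82.9.
Total loss = $260.2 + $83.7 + $53.1 + $82.9 = $479.9.

$479.9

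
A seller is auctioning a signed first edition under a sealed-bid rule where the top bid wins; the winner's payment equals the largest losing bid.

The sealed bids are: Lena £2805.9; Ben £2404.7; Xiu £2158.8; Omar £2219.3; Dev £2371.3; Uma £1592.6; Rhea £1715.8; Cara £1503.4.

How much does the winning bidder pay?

£2404.7

Highest bid: Lena at £2805.9, so Lena wins.
Second-highest bid: Ben at £2404.7 — that is the price the winner pays.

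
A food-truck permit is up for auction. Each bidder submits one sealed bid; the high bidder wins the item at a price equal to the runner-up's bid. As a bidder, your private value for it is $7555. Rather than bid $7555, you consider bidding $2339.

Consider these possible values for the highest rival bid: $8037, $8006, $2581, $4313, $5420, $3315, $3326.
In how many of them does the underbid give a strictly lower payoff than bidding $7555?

5

The deviation hurts exactly when the highest competing bid lies strictly between $2339 and $7555 — underbidding then forfeits a profitable win.
$8037: above both → same outcome either way.
$8006: above both → same outcome either way.
$2581: inside the interval → strictly worse (loss $4974).
$4313: inside the interval → strictly worse (loss $3242).
$5420: inside the interval → strictly worse (loss $2135).
$3315: inside the interval → strictly worse (loss $4240).
$3326: inside the interval → strictly worse (loss $4229).
Count: 5.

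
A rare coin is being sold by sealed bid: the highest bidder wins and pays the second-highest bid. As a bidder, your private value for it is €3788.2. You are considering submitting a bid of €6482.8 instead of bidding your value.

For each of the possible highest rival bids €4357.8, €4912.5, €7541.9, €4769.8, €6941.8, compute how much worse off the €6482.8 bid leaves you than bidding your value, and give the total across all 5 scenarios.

The deviation costs you only when the competing bid falls strictly between €3788.2 and €6482.8; elsewhere both bids give the same outcome.
€4357.8: truthful payoff €0, deviation payoff −€569.6 → loss €569.6.
€4912.5: truthful payoff €0, deviation payoff −€1124.3 → loss €1124.3.
€7541.9: outcomes coincide → loss €0.
€4769.8: truthful payoff €0, deviation payoff −€981.6 → loss €981.6.
€6941.8: outcomes coincide → loss €0.
Total loss = €569.6 + €1124.3 + €981.6 = €2675.5.

€2675.5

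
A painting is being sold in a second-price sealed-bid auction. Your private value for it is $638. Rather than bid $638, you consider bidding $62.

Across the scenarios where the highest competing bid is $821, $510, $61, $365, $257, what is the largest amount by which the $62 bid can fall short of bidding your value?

$821: same outcome either way → loss $0.
$510: truthful gives $128, deviation gives $0 → loss $128.
$61: same outcome either way → loss $0.
$365: truthful gives $273, deviation gives $0 → loss $273.
$257: truthful gives $381, deviation gives $0 → loss $381.
Maximum loss: $381.

$381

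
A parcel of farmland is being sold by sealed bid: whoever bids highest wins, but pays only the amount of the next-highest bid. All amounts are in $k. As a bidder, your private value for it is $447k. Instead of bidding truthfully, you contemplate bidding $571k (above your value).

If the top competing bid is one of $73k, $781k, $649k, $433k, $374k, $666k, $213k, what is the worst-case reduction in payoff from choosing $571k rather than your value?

$73k: same outcome either way → loss $0k.
$781k: same outcome either way → loss $0k.
$649k: same outcome either way → loss $0k.
$433k: same outcome either way → loss $0k.
$374k: same outcome either way → loss $0k.
$666k: same outcome either way → loss $0k.
$213k: same outcome either way → loss $0k.
Maximum loss: $0k.

$0k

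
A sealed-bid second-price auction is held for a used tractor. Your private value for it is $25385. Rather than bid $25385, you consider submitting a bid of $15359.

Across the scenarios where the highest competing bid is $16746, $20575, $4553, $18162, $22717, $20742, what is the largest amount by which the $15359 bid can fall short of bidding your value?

$16746: truthful gives $8639, deviation gives $0 → loss $8639.
$20575: truthful gives $4810, deviation gives $0 → loss $4810.
$4553: same outcome either way → loss $0.
$18162: truthful gives $7223, deviation gives $0 → loss $7223.
$22717: truthful gives $2668, deviation gives $0 → loss $2668.
$20742: truthful gives $4643, deviation gives $0 → loss $4643.
Maximum loss: $8639.

$8639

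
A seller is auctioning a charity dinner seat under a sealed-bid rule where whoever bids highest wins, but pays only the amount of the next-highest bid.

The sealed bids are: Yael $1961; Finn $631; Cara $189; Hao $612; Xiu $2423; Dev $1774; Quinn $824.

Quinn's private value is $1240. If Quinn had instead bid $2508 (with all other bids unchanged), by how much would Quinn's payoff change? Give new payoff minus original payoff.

−$1183

The highest bid among the other bidders is $2423; Quinn's bid doesn't change that.
Original bid $824: Quinn is not highest (top rival bid is $2423); payoff $0.
Alternative bid $2508: Quinn is highest, pays the top rival bid $2423; payoff $1240 − $2423 = −$1183.
Change in payoff = −$1183 − ($0) = −$1183.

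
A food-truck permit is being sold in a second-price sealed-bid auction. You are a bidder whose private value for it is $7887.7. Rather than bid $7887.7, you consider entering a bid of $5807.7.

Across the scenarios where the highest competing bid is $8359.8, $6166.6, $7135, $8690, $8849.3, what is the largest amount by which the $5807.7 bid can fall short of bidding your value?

$1721.1

$8359.8: same outcome either way → loss $0.
$6166.6: truthful gives $1721.1, deviation gives $0 → loss $1721.1.
$7135: truthful gives $752.7, deviation gives $0 → loss $752.7.
$8690: same outcome either way → loss $0.
$8849.3: same outcome either way → loss $0.
Maximum loss: $1721.1.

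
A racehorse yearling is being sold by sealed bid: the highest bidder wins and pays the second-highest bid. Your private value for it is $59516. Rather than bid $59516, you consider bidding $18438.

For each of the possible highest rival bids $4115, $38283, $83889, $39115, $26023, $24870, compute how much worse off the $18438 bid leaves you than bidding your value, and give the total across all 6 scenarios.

$109773

The deviation costs you only when the competing bid falls strictly between $18438 and $59516; elsewhere both bids give the same outcome.
$4115: outcomes coincide → loss $0.
$38283: truthful payoff $21233, deviation payoff $0 → loss $21233.
$83889: outcomes coincide → loss $0.
$39115: truthful payoff $20401, deviation payoff $0 → loss $20401.
$26023: truthful payoff $33493, deviation payoff $0 → loss $33493.
$24870: truthful payoff $34646, deviation payoff $0 → loss $34646.
Total loss = $21233 + $20401 + $33493 + $34646 = $109773.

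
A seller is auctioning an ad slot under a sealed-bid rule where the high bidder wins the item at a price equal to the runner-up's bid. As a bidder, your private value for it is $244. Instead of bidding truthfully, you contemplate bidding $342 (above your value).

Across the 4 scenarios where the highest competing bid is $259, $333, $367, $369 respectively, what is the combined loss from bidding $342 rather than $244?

$104

The deviation costs you only when the competing bid falls strictly between $244 and $342; elsewhere both bids give the same outcome.
$259: truthful payoff $0, deviation payoff −$15 → loss $15.
$333: truthful payoff $0, deviation payoff −$89 → loss $89.
$367: outcomes coincide → loss $0.
$369: outcomes coincide → loss $0.
Total loss = $15 + $89 = $104.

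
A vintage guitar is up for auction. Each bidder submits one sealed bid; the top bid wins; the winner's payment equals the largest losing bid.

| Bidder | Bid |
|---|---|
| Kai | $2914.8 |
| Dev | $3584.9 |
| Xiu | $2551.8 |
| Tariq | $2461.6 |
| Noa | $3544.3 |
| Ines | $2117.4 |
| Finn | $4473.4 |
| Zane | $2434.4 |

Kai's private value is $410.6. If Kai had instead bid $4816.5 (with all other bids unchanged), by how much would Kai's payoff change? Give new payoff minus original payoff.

The highest bid among the other bidders is $4473.4; Kai's bid doesn't change that.
Original bid $2914.8: Kai is not highest (top rival bid is $4473.4); payoff $0.
Alternative bid $4816.5: Kai is highest, pays the top rival bid $4473.4; payoff $410.6 − $4473.4 = −$4062.8.
Change in payoff = −$4062.8 − ($0) = −$4062.8.

−$4062.8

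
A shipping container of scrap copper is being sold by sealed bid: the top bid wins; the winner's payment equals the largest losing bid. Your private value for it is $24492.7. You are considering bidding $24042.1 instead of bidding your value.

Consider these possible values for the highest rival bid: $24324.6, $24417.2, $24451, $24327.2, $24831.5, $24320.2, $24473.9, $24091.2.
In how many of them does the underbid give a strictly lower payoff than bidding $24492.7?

The deviation hurts exactly when the highest competing bid lies strictly between $24042.1 and $24492.7 — underbidding then forfeits a profitable win.
$24324.6: inside the interval → strictly worse (loss $168.1).
$24417.2: inside the interval → strictly worse (loss $75.5).
$24451: inside the interval → strictly worse (loss $41.7).
$24327.2: inside the interval → strictly worse (loss $165.5).
$24831.5: above both → same outcome either way.
$24320.2: inside the interval → strictly worse (loss $172.5).
$24473.9: inside the interval → strictly worse (loss $18.8).
$24091.2: inside the interval → strictly worse (loss $401.5).
Count: 7.

7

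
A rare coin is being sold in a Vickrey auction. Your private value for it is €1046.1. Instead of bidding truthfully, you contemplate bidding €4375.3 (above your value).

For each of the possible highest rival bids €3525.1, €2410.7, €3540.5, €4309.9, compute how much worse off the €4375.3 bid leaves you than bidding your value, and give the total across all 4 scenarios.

The deviation costs you only when the competing bid falls strictly between €1046.1 and €4375.3; elsewhere both bids give the same outcome.
€3525.1: truthful payoff €0, deviation payoff −€2479 → loss €2479.
€2410.7: truthful payoff €0, deviation payoff −€1364.6 → loss €1364.6.
€3540.5: truthful payoff €0, deviation payoff −€2494.4 → loss €2494.4.
€4309.9: truthful payoff €0, deviation payoff −€3263.8 → loss €3263.8.
Total loss = €2479 + €1364.6 + €2494.4 + €3263.8 = €9601.8.

€9601.8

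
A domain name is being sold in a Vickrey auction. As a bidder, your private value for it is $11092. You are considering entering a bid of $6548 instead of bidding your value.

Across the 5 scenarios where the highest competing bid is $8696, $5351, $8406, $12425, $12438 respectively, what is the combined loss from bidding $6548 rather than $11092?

The deviation costs you only when the competing bid falls strictly between $6548 and $11092; elsewhere both bids give the same outcome.
$8696: truthful payoff $2396, deviation payoff $0 → loss $2396.
$5351: outcomes coincide → loss $0.
$8406: truthful payoff $2686, deviation payoff $0 → loss $2686.
$12425: outcomes coincide → loss $0.
$12438: outcomes coincide → loss $0.
Total loss = $2396 + $2686 = $5082.
In a second-price auction your bid sets only whether you win, not what you pay, so bidding your true value is weakly dominant.

$5082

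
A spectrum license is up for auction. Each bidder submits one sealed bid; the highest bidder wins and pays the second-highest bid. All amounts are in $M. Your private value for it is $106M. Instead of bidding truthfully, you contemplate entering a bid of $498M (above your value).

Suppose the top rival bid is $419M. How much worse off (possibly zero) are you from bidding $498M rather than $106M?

Bidding your value $106M: you lose (since $106M < $419M). Payoff $0M.
Bidding $498M: you win and pay $419M. Payoff $106M − $419M = −$313M.
The competing bid $419M lies between your value and your inflated bid, so overbidding wins an item priced above your value.
Loss from deviating = $0M − (−$313M) = $313M.

$313M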